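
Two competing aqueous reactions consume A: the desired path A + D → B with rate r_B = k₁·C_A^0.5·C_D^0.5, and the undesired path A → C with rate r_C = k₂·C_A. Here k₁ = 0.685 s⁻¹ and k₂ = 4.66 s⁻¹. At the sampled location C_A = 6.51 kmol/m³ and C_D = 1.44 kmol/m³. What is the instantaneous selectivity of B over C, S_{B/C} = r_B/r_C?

0.0691

S_{B/C} = r_B/r_C = (k₁·C_A^0.5·C_D^0.5)/(k₂·C_A) = (k₁/k₂)·C_A^-0.5·C_D^0.5.
= (0.685×6.510^0.5×1.440^0.5) / (4.66×6.510) = 2.097/30.34 = 0.0691.
The undesired path is higher order in A, so low C_A (CSTR or dilute feed) favours B.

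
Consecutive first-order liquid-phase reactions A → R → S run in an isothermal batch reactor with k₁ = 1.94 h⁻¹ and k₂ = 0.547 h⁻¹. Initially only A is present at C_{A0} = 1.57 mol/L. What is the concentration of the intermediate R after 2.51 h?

0.537 mol/L

Solving the coupled first-order balances gives C_R(t) = [k₁/(k₂−k₁)]·C_{A0}·(e^(−k₁t) − e^(−k₂t)).
e^(−k₁t) = e^(−1.94×2.51) = e^(−4.869) = 0.007678; e^(−k₂t) = e^(−1.373) = 0.2534.
C_R = 1.94×1.57/(0.547−1.94) × (0.007678−0.2534) = (-2.187)×(-0.2457) = 0.5372 mol/L.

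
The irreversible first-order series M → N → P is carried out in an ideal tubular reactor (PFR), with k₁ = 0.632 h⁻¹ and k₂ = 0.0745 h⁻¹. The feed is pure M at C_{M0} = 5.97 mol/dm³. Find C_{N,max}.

4.49 mol/dm³

For a first-order series the maximum intermediate yield is C_{N,max}/C_{M0} = (k₁/k₂)^[k₂/(k₂−k₁)].
= (0.632/0.0745)^(0.0745/(0.0745−0.632)) = (8.483)^(-0.1336) = 0.7515.
C_{N,max} = 0.7515×5.97 = 4.49 mol/dm³.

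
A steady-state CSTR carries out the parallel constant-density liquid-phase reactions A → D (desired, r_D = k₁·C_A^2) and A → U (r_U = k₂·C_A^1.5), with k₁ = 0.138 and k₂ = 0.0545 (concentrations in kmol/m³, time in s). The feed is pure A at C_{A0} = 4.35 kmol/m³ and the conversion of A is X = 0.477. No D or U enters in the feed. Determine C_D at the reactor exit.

1.64 kmol/m³

Exit C_A = C_{A0}(1−X) = 4.35×0.523 = 2.275 kmol/m³.
A CSTR operates uniformly at the exit composition, giving r_D = 0.7143 and r_U = 0.1870 (each k·C_A^n at C_A = 2.275).
Fraction of consumed A going to D: r_D/(r_D+r_U) = 0.7925.
C_D = 0.7925·C_{A0}·X = 0.7925×4.35×0.477 = 1.64 kmol/m³.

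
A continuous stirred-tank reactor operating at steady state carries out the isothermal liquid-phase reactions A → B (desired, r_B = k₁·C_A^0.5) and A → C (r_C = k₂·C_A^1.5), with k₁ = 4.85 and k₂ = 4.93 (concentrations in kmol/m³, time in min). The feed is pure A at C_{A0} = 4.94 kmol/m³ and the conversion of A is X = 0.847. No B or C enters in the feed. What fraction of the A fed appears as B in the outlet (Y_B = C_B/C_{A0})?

0.479

Exit C_A = C_{A0}(1−X) = 4.94×0.153 = 0.7558 kmol/m³.
In a CSTR the entire volume is at exit conditions, so r_B = 4.85×0.7558^0.5 = 4.216 and r_C = 4.93×0.7558^1.5 = 3.239.
Fraction of consumed A going to B: r_B/(r_B+r_C) = 0.5655.
C_B = 0.5655·C_{A0}·X = 0.5655×4.94×0.847 = 2.37 kmol/m³; Y_B = C_B/C_{A0} = 0.479.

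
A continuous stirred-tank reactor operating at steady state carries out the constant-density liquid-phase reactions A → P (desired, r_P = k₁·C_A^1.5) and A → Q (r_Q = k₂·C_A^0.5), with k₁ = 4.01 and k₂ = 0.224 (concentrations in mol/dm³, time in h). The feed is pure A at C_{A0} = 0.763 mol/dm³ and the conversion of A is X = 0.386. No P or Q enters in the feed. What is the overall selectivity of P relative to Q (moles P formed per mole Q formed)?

8.39

Exit C_A = C_{A0}(1−X) = 0.763×0.614 = 0.4685 mol/dm³.
A CSTR operates uniformly at the exit composition, giving r_P = 1.286 and r_Q = 0.1533 (each k·C_A^n at C_A = 0.4685).
Overall selectivity = C_P/C_Q = r_Pτ/(r_Qτ) = r_P/r_Q = 8.39.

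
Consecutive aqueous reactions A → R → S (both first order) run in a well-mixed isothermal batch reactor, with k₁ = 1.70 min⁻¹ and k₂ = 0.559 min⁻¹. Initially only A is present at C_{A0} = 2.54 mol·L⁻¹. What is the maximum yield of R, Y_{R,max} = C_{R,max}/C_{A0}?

0.580

Evaluating C_R at t_opt = ln(k₂/k₁)/(k₂−k₁) gives C_{R,max}/C_{A0} = (k₁/k₂)^[k₂/(k₂−k₁)].
= (1.70/0.559)^(0.559/(0.559−1.70)) = (3.041)^(-0.4899) = 0.5799.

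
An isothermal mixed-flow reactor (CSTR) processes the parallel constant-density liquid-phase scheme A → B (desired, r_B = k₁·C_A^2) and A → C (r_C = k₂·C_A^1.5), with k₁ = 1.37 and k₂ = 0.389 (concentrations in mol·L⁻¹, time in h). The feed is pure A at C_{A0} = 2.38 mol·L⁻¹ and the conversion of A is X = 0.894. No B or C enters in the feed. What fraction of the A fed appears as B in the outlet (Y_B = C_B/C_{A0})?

Exit C_A = C_{A0}(1−X) = 2.38×0.106 = 0.2523 mol·L⁻¹.
A CSTR operates uniformly at the exit composition, giving r_B = 0.08719 and r_C = 0.04929 (each k·C_A^n at C_A = 0.2523).
Fraction of consumed A going to B: r_B/(r_B+r_C) = 0.6389.
C_B = 0.6389·C_{A0}·X = 0.6389×2.38×0.894 = 1.36 mol·L⁻¹; Y_B = C_B/C_{A0} = 0.571.

0.571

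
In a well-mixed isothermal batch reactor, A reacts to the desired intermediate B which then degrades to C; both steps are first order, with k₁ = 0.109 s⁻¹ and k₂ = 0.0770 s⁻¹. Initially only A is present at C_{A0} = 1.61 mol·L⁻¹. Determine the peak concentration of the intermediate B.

For a first-order series the maximum intermediate yield is C_{B,max}/C_{A0} = (k₁/k₂)^[k₂/(k₂−k₁)].
= (0.109/0.0770)^(0.0770/(0.0770−0.109)) = (1.416)^(-2.406) = 0.4333.
C_{B,max} = 0.4333×1.61 = 0.698 mol·L⁻¹.

0.698 mol·L⁻¹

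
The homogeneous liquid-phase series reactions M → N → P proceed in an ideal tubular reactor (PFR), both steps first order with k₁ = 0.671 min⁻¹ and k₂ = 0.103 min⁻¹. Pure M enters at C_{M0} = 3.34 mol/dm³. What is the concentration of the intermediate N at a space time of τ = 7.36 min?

1.82 mol/dm³

The intermediate concentration in a first-order A→B→C sequence is C_N = k₁C_{M0}(e^(−k₁τ) − e^(−k₂τ))/(k₂−k₁).
e^(−k₁τ) = e^(−0.671×7.36) = e^(−4.939) = 0.007165; e^(−k₂τ) = e^(−0.7581) = 0.4686.
C_N = 0.671×3.34/(0.103−0.671) × (0.007165−0.4686) = (-3.946)×(-0.4614) = 1.821 mol/dm³.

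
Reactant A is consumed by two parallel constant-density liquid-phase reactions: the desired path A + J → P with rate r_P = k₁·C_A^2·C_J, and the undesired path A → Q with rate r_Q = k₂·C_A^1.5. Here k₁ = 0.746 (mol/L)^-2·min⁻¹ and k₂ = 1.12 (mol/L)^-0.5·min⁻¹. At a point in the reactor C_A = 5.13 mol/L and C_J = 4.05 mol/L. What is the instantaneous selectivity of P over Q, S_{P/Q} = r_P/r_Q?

6.11

S_{P/Q} = r_P/r_Q = (k₁·C_A^2·C_J)/(k₂·C_A^1.5) = (k₁/k₂)·C_A^0.5·C_J.
= (0.746×5.130^2×4.050) / (1.12×5.130^1.5) = 79.51/13.01 = 6.11.
Since the desired path is higher order in A, keeping C_A high (PFR or concentrated feed) favours P.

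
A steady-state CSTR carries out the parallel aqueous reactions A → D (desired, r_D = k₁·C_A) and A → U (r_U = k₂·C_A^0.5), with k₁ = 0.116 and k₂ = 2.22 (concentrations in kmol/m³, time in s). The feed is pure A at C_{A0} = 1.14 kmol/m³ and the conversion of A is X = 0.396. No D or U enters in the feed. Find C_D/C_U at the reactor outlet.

Exit C_A = C_{A0}(1−X) = 1.14×0.604 = 0.6886 kmol/m³.
Rates in a CSTR are evaluated at the outlet concentration: r_D = 0.116×0.6886 = 0.07987, r_U = 2.22×0.6886^0.5 = 1.842.
Overall selectivity = C_D/C_U = r_Dτ/(r_Uτ) = r_D/r_U = 0.0434.

0.0434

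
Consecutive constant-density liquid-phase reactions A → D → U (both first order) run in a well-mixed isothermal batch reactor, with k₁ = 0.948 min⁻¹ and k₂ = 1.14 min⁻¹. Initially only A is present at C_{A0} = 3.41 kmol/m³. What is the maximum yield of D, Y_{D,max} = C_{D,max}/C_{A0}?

0.335

At the optimum, C_{D,max}/C_{A0} = (k₁/k₂)^[k₂/(k₂−k₁)].
= (0.948/1.14)^(1.14/(1.14−0.948)) = (0.8316)^(5.938) = 0.3345.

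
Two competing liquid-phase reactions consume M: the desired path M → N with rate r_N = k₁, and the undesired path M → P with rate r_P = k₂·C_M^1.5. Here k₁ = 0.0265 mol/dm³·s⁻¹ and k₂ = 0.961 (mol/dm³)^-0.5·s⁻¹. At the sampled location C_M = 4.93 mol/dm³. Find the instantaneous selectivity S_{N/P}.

S_{N/P} = r_N/r_P = (k₁)/(k₂·C_M^1.5) = (k₁/k₂)·C_M^-1.5.
= (0.0265) / (0.961×4.930^1.5) = 0.02650/10.52 = 0.00252.

0.00252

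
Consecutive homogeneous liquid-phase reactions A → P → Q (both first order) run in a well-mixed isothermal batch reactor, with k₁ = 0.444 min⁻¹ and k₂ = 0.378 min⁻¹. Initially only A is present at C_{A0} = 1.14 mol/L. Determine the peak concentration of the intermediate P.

0.454 mol/L

Evaluating C_P at t_opt = ln(k₂/k₁)/(k₂−k₁) gives C_{P,max}/C_{A0} = (k₁/k₂)^[k₂/(k₂−k₁)].
= (0.444/0.378)^(0.378/(0.378−0.444)) = (1.175)^(-5.727) = 0.3978.
C_{P,max} = 0.3978×1.14 = 0.454 mol/L.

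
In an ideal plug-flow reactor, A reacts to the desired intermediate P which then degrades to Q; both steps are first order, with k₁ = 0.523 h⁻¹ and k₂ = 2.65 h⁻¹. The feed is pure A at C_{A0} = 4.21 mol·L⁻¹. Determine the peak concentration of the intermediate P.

0.558 mol·L⁻¹

Evaluating C_P at τ_opt = ln(k₂/k₁)/(k₂−k₁) gives C_{P,max}/C_{A0} = (k₁/k₂)^[k₂/(k₂−k₁)].
= (0.523/2.65)^(2.65/(2.65−0.523)) = (0.1974)^(1.246) = 0.1324.
C_{P,max} = 0.1324×4.21 = 0.558 mol·L⁻¹.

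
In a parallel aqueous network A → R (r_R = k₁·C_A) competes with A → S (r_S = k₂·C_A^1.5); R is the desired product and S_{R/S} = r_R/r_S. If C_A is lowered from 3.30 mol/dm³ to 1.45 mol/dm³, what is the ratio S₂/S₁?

1.51

S_{R/S} = (k₁/k₂)·C_A^-0.5, so S₂/S₁ = (C_{A,2}/C_{A,1})^-0.5.
= (1.45/3.30)^(-0.5) = (0.4394)^(-0.5) = 1.51.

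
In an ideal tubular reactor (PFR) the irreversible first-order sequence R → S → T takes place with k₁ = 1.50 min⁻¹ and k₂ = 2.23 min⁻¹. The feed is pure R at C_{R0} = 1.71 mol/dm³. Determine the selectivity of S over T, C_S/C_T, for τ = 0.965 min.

The intermediate concentration in a first-order A→B→C sequence is C_S = k₁C_{R0}(e^(−k₁τ) − e^(−k₂τ))/(k₂−k₁).
e^(−k₁τ) = e^(−1.50×0.965) = e^(−1.448) = 0.2352; e^(−k₂τ) = e^(−2.152) = 0.1163.
C_S = 1.50×1.71/(2.23−1.50) × (0.2352−0.1163) = 3.514×0.1189 = 0.4178 mol/dm³.
C_R = C_{R0}e^(−k₁τ) = 0.4021 mol/dm³, so C_T = C_{R0}−C_R−C_S = 0.8901 mol/dm³; C_S/C_T = 0.469.

0.469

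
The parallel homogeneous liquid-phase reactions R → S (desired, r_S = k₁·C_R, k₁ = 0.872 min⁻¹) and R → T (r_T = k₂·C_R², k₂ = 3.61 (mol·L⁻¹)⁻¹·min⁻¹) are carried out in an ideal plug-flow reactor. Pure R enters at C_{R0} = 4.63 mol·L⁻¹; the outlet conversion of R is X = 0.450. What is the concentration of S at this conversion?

0.135 mol·L⁻¹

C_R = C_{R0}(1−X) = 2.546 mol·L⁻¹.
Along a PFR/batch, dC_S/dC_R = −r_S/(r_S+r_T) = −k₁/(k₁+k₂·C_R).
Integrating from C_{R0} to C_R: C_S = (0.872/3.61)·ln[(0.872+3.61·4.63)/(0.872+3.61·2.55)] = 0.2416·ln(17.59/10.06) = 0.1348 mol·L⁻¹.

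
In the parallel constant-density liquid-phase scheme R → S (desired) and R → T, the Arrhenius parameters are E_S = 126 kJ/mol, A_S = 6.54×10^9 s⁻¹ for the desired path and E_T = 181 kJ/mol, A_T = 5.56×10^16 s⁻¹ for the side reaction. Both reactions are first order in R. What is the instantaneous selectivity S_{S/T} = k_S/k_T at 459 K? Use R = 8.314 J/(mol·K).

0.214

Since both paths have the same order in R, the concentration cancels and S_{S/T} = k_S/k_T = (A_S/A_T)·exp[(E_T−E_S)/(RT)].
(E_T−E_S)/(RT) = (181−126)×10³/(8.314×459) = 55000/3816 = 14.41.
k_S/k_T = (6.54×10^9/5.56×10^16)·exp(14.41) = 1.176×10^-7 × 1.817×10^6 = 0.214.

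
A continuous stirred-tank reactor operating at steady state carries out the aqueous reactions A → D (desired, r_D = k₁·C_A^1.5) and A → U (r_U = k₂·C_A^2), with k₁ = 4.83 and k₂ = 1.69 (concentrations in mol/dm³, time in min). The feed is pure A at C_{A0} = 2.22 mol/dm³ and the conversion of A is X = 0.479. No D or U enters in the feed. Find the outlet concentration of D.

Exit C_A = C_{A0}(1−X) = 2.22×0.521 = 1.157 mol/dm³.
A CSTR operates uniformly at the exit composition, giving r_D = 6.008 and r_U = 2.261 (each k·C_A^n at C_A = 1.157).
Fraction of consumed A going to D: r_D/(r_D+r_U) = 0.7266.
C_D = 0.7266·C_{A0}·X = 0.7266×2.22×0.479 = 0.773 mol/dm³.

0.773 mol/dm³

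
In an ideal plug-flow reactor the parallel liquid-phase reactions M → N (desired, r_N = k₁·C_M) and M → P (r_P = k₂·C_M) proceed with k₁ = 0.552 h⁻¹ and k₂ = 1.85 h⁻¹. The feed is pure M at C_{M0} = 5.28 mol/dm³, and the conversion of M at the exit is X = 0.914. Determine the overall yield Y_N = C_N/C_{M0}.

C_M = C_{M0}(1−X) = 0.4541 mol/dm³.
Both paths are first order in M, so the instantaneous fraction to N is constant: dC_N/d(−C_M) = k₁/(k₁+k₂) = 0.2298.
C_N = 0.2298·(C_{M0}−C_M) = 0.2298×4.826 = 1.11 mol/dm³.
Y_N = C_N/C_{M0} = 1.109/5.28 = 0.210.

0.210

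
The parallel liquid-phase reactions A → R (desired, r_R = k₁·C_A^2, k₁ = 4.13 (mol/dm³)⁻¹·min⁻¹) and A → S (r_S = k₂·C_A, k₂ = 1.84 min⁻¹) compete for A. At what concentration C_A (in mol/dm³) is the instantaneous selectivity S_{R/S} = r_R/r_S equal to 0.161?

0.0717 mol/dm³

S_{R/S} = (k₁/k₂)·C_A ⇒ C_A = S·k₂/k₁.
= 0.161×1.84/4.13 = 0.0717 mol/dm³.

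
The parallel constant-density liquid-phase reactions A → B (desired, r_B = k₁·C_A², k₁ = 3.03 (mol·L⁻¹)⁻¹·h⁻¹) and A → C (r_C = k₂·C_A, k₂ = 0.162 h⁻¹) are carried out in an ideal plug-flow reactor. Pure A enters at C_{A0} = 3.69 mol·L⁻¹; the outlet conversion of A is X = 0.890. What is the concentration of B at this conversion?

3.17 mol·L⁻¹

C_A = C_{A0}(1−X) = 0.4059 mol·L⁻¹.
Along a PFR/batch, dC_C/dC_A = −r_C/(r_B+r_C) = −k₂/(k₂+k₁·C_A).
Integrating from C_{A0} to C_A: C_C = (0.162/3.03)·ln[(0.162+3.03·3.69)/(0.162+3.03·0.406)] = 0.05347·ln(11.34/1.392) = 0.1122 mol·L⁻¹.
Then C_B = (C_{A0}−C_A) − C_C = 3.284 − 0.1122 = 3.172 mol·L⁻¹.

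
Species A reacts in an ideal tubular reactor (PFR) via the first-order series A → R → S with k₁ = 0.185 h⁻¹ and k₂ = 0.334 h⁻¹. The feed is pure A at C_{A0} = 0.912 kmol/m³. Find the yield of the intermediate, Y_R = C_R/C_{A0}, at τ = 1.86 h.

Solving the coupled first-order balances gives C_R(τ) = [k₁/(k₂−k₁)]·C_{A0}·(e^(−k₁τ) − e^(−k₂τ)).
e^(−k₁τ) = e^(−0.185×1.86) = e^(−0.3441) = 0.7089; e^(−k₂τ) = e^(−0.6212) = 0.5373.
C_R = 0.185×0.912/(0.334−0.185) × (0.7089−0.5373) = 1.132×0.1716 = 0.1943 kmol/m³.
Y_R = C_R/C_{A0} = 0.1943/0.912 = 0.213.

0.213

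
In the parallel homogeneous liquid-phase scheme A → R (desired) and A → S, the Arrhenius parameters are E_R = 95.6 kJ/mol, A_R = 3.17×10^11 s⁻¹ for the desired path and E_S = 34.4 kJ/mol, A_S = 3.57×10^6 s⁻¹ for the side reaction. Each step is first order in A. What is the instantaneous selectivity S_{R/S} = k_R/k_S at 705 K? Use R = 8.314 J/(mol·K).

k_R/k_S = (A_R/A_S)·exp[−(E_R−E_S)/(RT)] = (A_R/A_S)·exp[(E_S−E_R)/(RT)].
(E_S−E_R)/(RT) = (34.4−95.6)×10³/(8.314×705) = -61200/5861 = -10.44.
k_R/k_S = (3.17×10^11/3.57×10^6)·exp(-10.44) = 88796 × 2.920×10^-5 = 2.59.

2.59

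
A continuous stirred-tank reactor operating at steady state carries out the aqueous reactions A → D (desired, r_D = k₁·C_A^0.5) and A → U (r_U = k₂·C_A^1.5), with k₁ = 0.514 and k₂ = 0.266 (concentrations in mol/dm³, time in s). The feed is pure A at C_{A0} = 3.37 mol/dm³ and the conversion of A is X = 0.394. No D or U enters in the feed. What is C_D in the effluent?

0.646 mol/dm³

Exit C_A = C_{A0}(1−X) = 3.37×0.606 = 2.042 mol/dm³.
In a CSTR the entire volume is at exit conditions, so r_D = 0.514×2.042^0.5 = 0.7345 and r_U = 0.266×2.042^1.5 = 0.7763.
Fraction of consumed A going to D: r_D/(r_D+r_U) = 0.4862.
C_D = 0.4862·C_{A0}·X = 0.4862×3.37×0.394 = 0.646 mol/dm³.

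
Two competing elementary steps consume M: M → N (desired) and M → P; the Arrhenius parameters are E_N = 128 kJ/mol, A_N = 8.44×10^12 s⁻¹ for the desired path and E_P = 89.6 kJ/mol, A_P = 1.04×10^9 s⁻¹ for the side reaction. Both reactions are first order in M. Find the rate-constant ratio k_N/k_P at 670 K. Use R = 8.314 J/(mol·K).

8.23

With equal orders, S_{N/P} = k_N/k_P = (A_N/A_P)·exp[(E_P−E_N)/(RT)].
(E_P−E_N)/(RT) = (89.6−128)×10³/(8.314×670) = -38400/5570 = -6.894.
k_N/k_P = (8.44×10^12/1.04×10^9)·exp(-6.894) = 8115 × 0.001014 = 8.23.
Since E_N > E_P, raising the temperature improves selectivity toward N.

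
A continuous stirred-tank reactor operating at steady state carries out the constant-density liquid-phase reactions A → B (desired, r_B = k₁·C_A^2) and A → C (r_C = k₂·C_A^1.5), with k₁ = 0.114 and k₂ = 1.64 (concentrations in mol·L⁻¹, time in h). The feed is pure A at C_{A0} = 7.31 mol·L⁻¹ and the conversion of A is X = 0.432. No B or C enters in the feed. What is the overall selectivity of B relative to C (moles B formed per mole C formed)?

Exit C_A = C_{A0}(1−X) = 7.31×0.568 = 4.152 mol·L⁻¹.
Rates in a CSTR are evaluated at the outlet concentration: r_B = 0.114×4.152^2 = 1.965, r_C = 1.64×4.152^1.5 = 13.88.
Overall selectivity = C_B/C_C = r_Bτ/(r_Cτ) = r_B/r_C = 0.142.

0.142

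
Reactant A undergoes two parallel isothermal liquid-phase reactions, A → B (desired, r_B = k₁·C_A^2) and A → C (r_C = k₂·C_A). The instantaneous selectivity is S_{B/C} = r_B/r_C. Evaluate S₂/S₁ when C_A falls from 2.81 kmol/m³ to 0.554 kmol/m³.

0.197

S_{B/C} = (k₁/k₂)·C_A, so S₂/S₁ = (C_{A,2}/C_{A,1}).
= 0.554/2.81 = 0.197.
Selectivity toward B falls as C_A falls — high-concentration operation is favoured.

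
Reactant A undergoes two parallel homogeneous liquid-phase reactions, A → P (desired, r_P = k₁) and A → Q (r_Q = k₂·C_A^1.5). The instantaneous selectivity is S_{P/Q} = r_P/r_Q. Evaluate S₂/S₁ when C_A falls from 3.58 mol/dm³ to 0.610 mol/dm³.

14.2

S_{P/Q} = (k₁/k₂)·C_A^-1.5, so S₂/S₁ = (C_{A,2}/C_{A,1})^-1.5.
= (0.610/3.58)^(-1.5) = (0.1704)^(-1.5) = 14.2.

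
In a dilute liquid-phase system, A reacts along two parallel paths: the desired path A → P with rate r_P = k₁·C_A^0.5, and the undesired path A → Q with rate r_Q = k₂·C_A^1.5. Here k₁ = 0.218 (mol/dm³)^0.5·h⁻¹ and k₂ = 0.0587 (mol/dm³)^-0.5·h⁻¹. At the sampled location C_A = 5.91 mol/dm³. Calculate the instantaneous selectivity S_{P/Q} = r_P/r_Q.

0.628

S_{P/Q} = r_P/r_Q = (k₁·C_A^0.5)/(k₂·C_A^1.5) = (k₁/k₂)·C_A⁻¹.
= (0.218×5.910^0.5) / (0.0587×5.910^1.5) = 0.5300/0.8434 = 0.628.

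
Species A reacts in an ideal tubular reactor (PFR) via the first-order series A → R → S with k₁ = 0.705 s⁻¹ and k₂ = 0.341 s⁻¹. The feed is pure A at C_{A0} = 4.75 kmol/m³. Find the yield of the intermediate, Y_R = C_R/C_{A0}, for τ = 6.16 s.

The intermediate concentration in a first-order A→B→C sequence is C_R = k₁C_{A0}(e^(−k₁τ) − e^(−k₂τ))/(k₂−k₁).
e^(−k₁τ) = e^(−0.705×6.16) = e^(−4.343) = 0.01300; e^(−k₂τ) = e^(−2.101) = 0.1224.
C_R = 0.705×4.75/(0.341−0.705) × (0.01300−0.1224) = (-9.200)×(-0.1094) = 1.006 kmol/m³.
Y_R = C_R/C_{A0} = 1.006/4.75 = 0.212.

0.212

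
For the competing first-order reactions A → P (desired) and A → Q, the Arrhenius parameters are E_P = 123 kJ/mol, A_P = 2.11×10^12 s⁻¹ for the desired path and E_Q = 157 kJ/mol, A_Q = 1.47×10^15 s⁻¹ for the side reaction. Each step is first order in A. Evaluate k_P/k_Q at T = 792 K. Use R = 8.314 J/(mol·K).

Since both paths have the same order in A, the concentration cancels and S_{P/Q} = k_P/k_Q = (A_P/A_Q)·exp[(E_Q−E_P)/(RT)].
(E_Q−E_P)/(RT) = (157−123)×10³/(8.314×792) = 34000/6585 = 5.163.
k_P/k_Q = (2.11×10^12/1.47×10^15)·exp(5.163) = 0.001435 × 174.8 = 0.251.

0.251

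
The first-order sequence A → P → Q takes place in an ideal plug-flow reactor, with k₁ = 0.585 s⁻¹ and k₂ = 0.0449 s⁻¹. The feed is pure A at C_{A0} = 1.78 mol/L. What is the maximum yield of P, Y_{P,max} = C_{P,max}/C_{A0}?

0.808

Evaluating C_P at τ_opt = ln(k₂/k₁)/(k₂−k₁) gives C_{P,max}/C_{A0} = (k₁/k₂)^[k₂/(k₂−k₁)].
= (0.585/0.0449)^(0.0449/(0.0449−0.585)) = (13.03)^(-0.08313) = 0.8078.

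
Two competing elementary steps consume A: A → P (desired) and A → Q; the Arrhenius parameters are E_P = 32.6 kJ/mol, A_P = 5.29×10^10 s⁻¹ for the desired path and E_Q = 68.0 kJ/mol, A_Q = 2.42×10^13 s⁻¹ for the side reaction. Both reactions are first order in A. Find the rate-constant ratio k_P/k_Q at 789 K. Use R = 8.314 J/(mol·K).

0.482

With equal orders, S_{P/Q} = k_P/k_Q = (A_P/A_Q)·exp[(E_Q−E_P)/(RT)].
(E_Q−E_P)/(RT) = (68.0−32.6)×10³/(8.314×789) = 35400/6560 = 5.397.
k_P/k_Q = (5.29×10^10/2.42×10^13)·exp(5.397) = 0.002186 × 220.6 = 0.482.
Since E_P < E_Q, lowering the temperature improves selectivity toward P.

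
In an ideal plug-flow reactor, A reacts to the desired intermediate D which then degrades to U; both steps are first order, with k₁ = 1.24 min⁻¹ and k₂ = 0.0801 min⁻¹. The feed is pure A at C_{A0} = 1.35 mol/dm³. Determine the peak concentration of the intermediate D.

1.12 mol/dm³

Evaluating C_D at τ_opt = ln(k₂/k₁)/(k₂−k₁) gives C_{D,max}/C_{A0} = (k₁/k₂)^[k₂/(k₂−k₁)].
= (1.24/0.0801)^(0.0801/(0.0801−1.24)) = (15.48)^(-0.06906) = 0.8276.
C_{D,max} = 0.8276×1.35 = 1.12 mol/dm³.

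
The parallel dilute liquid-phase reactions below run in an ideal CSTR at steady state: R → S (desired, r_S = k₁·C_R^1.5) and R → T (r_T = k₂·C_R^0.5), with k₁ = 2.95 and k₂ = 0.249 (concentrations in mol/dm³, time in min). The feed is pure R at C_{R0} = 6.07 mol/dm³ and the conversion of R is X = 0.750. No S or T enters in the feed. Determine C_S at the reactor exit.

4.31 mol/dm³

Exit C_R = C_{R0}(1−X) = 6.07×0.250 = 1.518 mol/dm³.
A CSTR operates uniformly at the exit composition, giving r_S = 5.515 and r_T = 0.3067 (each k·C_R^n at C_R = 1.518).
Fraction of consumed R going to S: r_S/(r_S+r_T) = 0.9473.
C_S = 0.9473·C_{R0}·X = 0.9473×6.07×0.750 = 4.31 mol/dm³.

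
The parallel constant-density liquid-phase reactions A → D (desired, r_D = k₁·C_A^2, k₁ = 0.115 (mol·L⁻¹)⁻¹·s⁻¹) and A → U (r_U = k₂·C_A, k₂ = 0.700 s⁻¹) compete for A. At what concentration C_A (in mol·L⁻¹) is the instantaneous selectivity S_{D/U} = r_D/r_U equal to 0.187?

1.14 mol·L⁻¹

S_{D/U} = (k₁/k₂)·C_A ⇒ C_A = S·k₂/k₁.
= 0.187×0.700/0.115 = 1.14 mol·L⁻¹.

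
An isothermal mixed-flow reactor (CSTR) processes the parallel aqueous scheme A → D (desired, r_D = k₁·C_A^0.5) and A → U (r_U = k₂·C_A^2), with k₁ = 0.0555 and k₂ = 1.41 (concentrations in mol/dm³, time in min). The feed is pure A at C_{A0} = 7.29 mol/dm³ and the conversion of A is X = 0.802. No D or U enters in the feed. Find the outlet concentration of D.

0.130 mol/dm³

Exit C_A = C_{A0}(1−X) = 7.29×0.198 = 1.443 mol/dm³.
A CSTR operates uniformly at the exit composition, giving r_D = 0.06668 and r_U = 2.938 (each k·C_A^n at C_A = 1.443).
Fraction of consumed A going to D: r_D/(r_D+r_U) = 0.02219.
C_D = 0.02219·C_{A0}·X = 0.02219×7.29×0.802 = 0.130 mol/dm³.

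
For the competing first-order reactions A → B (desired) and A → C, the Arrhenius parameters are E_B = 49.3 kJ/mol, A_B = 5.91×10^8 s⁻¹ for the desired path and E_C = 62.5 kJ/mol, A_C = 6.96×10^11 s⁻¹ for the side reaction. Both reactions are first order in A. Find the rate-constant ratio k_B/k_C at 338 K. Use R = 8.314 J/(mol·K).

k_B/k_C = (A_B/A_C)·exp[−(E_B−E_C)/(RT)] = (A_B/A_C)·exp[(E_C−E_B)/(RT)].
(E_C−E_B)/(RT) = (62.5−49.3)×10³/(8.314×338) = 13200/2810 = 4.697.
k_B/k_C = (5.91×10^8/6.96×10^11)·exp(4.697) = 8.491×10^-4 × 109.6 = 0.0931.

0.0931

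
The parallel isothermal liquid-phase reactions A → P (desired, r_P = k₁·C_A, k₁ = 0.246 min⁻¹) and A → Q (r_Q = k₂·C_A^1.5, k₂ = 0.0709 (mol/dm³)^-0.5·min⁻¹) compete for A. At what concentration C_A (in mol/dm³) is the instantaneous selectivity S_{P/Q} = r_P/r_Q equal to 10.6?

S_{P/Q} = (k₁/k₂)·C_A^-0.5 ⇒ C_A = (S·k₂/k₁)^(-2).
= (10.6×0.0709/0.246)^(-2) = (3.055)^(-2) = 0.107 mol/dm³.

0.107 mol/dm³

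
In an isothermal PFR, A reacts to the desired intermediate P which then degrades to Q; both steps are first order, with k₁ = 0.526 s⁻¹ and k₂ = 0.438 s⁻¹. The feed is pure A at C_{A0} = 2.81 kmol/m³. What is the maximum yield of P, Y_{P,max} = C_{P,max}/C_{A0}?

For a first-order series the maximum intermediate yield is C_{P,max}/C_{A0} = (k₁/k₂)^[k₂/(k₂−k₁)].
= (0.526/0.438)^(0.438/(0.438−0.526)) = (1.201)^(-4.977) = 0.4020.

0.402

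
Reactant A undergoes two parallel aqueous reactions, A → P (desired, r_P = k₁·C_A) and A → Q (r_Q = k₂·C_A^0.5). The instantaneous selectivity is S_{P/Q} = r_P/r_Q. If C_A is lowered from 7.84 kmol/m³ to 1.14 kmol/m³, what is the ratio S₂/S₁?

S_{P/Q} = (k₁/k₂)·C_A^0.5, so S₂/S₁ = (C_{A,2}/C_{A,1})^0.5.
= (1.14/7.84)^0.5 = (0.1454)^0.5 = 0.381.

0.381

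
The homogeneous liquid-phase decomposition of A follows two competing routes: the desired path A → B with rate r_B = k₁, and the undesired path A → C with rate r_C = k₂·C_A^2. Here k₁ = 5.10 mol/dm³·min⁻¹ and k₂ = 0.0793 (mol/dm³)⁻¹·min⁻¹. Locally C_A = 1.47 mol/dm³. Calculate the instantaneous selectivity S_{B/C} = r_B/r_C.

S_{B/C} = r_B/r_C = (k₁)/(k₂·C_A^2) = (k₁/k₂)·C_A^-2.
= (5.10) / (0.0793×1.470^2) = 5.100/0.1714 = 29.8.
The undesired path is higher order in A, so low C_A (CSTR or dilute feed) favours B.

29.8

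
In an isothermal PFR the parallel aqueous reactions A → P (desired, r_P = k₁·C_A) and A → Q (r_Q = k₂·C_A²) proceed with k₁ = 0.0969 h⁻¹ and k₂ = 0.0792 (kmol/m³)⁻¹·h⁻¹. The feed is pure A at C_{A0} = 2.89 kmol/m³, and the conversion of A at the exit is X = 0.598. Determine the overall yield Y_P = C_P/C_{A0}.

0.231

C_A = C_{A0}(1−X) = 1.162 kmol/m³.
Along a PFR/batch, dC_P/dC_A = −r_P/(r_P+r_Q) = −k₁/(k₁+k₂·C_A).
Integrating from C_{A0} to C_A: C_P = (0.0969/0.0792)·ln[(0.0969+0.0792·2.89)/(0.0969+0.0792·1.16)] = 1.223·ln(0.3258/0.1889) = 0.6668 kmol/m³.
Y_P = C_P/C_{A0} = 0.6668/2.89 = 0.231.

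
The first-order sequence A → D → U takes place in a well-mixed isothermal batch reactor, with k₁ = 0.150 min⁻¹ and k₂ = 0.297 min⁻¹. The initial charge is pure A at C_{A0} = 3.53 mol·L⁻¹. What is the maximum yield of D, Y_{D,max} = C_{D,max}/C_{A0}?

For a first-order series the maximum intermediate yield is C_{D,max}/C_{A0} = (k₁/k₂)^[k₂/(k₂−k₁)].
= (0.150/0.297)^(0.297/(0.297−0.150)) = (0.5051)^(2.020) = 0.2515.

0.252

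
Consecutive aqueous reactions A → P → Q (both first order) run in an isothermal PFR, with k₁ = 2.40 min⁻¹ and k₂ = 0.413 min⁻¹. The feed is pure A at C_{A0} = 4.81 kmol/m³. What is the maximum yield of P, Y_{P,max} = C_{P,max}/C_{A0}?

0.694

At the optimum, C_{P,max}/C_{A0} = (k₁/k₂)^[k₂/(k₂−k₁)].
= (2.40/0.413)^(0.413/(0.413−2.40)) = (5.811)^(-0.2079) = 0.6937.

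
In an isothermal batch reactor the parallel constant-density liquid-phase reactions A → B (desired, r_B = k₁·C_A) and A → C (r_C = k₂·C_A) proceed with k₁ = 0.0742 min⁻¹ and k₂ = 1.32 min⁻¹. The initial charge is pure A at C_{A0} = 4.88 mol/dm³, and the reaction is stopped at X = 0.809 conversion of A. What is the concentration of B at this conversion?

0.210 mol/dm³

C_A = C_{A0}(1−X) = 0.9321 mol/dm³.
Both paths are first order in A, so the instantaneous fraction to B is constant: dC_B/d(−C_A) = k₁/(k₁+k₂) = 0.05322.
C_B = 0.05322·(C_{A0}−C_A) = 0.05322×3.948 = 0.210 mol/dm³.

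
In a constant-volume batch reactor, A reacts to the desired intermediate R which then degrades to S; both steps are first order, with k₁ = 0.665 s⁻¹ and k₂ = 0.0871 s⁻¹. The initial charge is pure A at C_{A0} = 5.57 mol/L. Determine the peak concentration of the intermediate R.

For a first-order series the maximum intermediate yield is C_{R,max}/C_{A0} = (k₁/k₂)^[k₂/(k₂−k₁)].
= (0.665/0.0871)^(0.0871/(0.0871−0.665)) = (7.635)^(-0.1507) = 0.7361.
C_{R,max} = 0.7361×5.57 = 4.10 mol/L.

4.10 mol/L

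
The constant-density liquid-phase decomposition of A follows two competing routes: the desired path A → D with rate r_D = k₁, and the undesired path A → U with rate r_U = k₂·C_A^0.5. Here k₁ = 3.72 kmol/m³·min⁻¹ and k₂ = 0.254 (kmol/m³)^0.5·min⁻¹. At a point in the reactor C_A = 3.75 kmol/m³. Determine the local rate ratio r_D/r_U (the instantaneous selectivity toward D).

S_{D/U} = r_D/r_U = (k₁)/(k₂·C_A^0.5) = (k₁/k₂)·C_A^-0.5.
= (3.72) / (0.254×3.750^0.5) = 3.720/0.4919 = 7.56.
The undesired path is higher order in A, so low C_A (CSTR or dilute feed) favours D.

7.56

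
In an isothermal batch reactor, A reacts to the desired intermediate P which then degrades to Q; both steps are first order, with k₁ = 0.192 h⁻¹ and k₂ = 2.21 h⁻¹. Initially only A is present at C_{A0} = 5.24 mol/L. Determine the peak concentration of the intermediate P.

0.361 mol/L

Evaluating C_P at t_opt = ln(k₂/k₁)/(k₂−k₁) gives C_{P,max}/C_{A0} = (k₁/k₂)^[k₂/(k₂−k₁)].
= (0.192/2.21)^(2.21/(2.21−0.192)) = (0.08688)^(1.095) = 0.06886.
C_{P,max} = 0.06886×5.24 = 0.361 mol/L.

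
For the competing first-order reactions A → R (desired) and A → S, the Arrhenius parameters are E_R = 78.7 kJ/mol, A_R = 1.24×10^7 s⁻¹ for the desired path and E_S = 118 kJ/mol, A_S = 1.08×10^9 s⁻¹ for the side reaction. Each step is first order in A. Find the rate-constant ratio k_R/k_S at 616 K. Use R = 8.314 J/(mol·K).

24.7

Since both paths have the same order in A, the concentration cancels and S_{R/S} = k_R/k_S = (A_R/A_S)·exp[(E_S−E_R)/(RT)].
(E_S−E_R)/(RT) = (118−78.7)×10³/(8.314×616) = 39300/5121 = 7.674.
k_R/k_S = (1.24×10^7/1.08×10^9)·exp(7.674) = 0.01148 × 2151 = 24.7.
Since E_R < E_S, lowering the temperature improves selectivity toward R.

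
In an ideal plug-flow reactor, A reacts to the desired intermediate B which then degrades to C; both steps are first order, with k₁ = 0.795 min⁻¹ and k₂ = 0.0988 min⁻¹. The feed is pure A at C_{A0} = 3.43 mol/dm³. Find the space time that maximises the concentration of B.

3.00 min

Setting dC_B/dτ = 0 gives τ_opt = ln(k₂/k₁)/(k₂−k₁).
= ln(0.0988/0.795)/(0.0988−0.795) = ln(0.1243)/-0.6962 = -2.085/-0.6962 = 3.00 min.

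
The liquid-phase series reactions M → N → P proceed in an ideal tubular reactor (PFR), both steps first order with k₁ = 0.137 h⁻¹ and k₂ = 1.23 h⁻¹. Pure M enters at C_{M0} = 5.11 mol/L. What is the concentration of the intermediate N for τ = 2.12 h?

Solving the coupled first-order balances gives C_N(τ) = [k₁/(k₂−k₁)]·C_{M0}·(e^(−k₁τ) − e^(−k₂τ)).
e^(−k₁τ) = e^(−0.137×2.12) = e^(−0.2904) = 0.7479; e^(−k₂τ) = e^(−2.608) = 0.07371.
C_N = 0.137×5.11/(1.23−0.137) × (0.7479−0.07371) = 0.6405×0.6742 = 0.4318 mol/L.

0.432 mol/L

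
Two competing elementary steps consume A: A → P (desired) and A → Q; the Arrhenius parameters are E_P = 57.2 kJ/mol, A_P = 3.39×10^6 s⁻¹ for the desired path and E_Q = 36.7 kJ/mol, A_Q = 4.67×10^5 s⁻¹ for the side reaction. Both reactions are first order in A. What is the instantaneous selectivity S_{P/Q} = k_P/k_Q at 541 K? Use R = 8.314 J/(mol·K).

Since both paths have the same order in A, the concentration cancels and S_{P/Q} = k_P/k_Q = (A_P/A_Q)·exp[(E_Q−E_P)/(RT)].
(E_Q−E_P)/(RT) = (36.7−57.2)×10³/(8.314×541) = -20500/4498 = -4.558.
k_P/k_Q = (3.39×10^6/4.67×10^5)·exp(-4.558) = 7.259 × 0.01049 = 0.0761.
Since E_P > E_Q, raising the temperature improves selectivity toward P.

0.0761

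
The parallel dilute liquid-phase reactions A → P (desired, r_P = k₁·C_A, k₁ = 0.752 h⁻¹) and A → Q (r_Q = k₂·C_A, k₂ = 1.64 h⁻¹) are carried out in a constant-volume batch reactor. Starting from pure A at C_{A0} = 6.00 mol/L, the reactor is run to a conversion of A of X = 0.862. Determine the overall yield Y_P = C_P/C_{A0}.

0.271

C_A = C_{A0}(1−X) = 0.8280 mol/L.
Both paths are first order in A, so the instantaneous fraction to P is constant: dC_P/d(−C_A) = k₁/(k₁+k₂) = 0.3144.
C_P = 0.3144·(C_{A0}−C_A) = 0.3144×5.172 = 1.63 mol/L.
Y_P = C_P/C_{A0} = 1.626/6.00 = 0.271.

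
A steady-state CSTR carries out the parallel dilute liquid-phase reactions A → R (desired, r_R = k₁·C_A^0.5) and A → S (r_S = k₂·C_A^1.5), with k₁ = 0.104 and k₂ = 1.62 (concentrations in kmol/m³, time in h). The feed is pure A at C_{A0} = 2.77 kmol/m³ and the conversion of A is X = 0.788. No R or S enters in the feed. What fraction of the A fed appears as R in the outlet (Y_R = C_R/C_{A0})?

0.0777

Exit C_A = C_{A0}(1−X) = 2.77×0.212 = 0.5872 kmol/m³.
A CSTR operates uniformly at the exit composition, giving r_R = 0.07970 and r_S = 0.7290 (each k·C_A^n at C_A = 0.5872).
Fraction of consumed A going to R: r_R/(r_R+r_S) = 0.09855.
C_R = 0.09855·C_{A0}·X = 0.09855×2.77×0.788 = 0.215 kmol/m³; Y_R = C_R/C_{A0} = 0.0777.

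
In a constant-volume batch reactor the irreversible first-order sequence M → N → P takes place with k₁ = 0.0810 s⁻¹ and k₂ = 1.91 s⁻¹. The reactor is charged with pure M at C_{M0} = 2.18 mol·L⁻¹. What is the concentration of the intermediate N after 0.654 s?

Solving the coupled first-order balances gives C_N(t) = [k₁/(k₂−k₁)]·C_{M0}·(e^(−k₁t) − e^(−k₂t)).
e^(−k₁t) = e^(−0.0810×0.654) = e^(−0.05297) = 0.9484; e^(−k₂t) = e^(−1.249) = 0.2868.
C_N = 0.0810×2.18/(1.91−0.0810) × (0.9484−0.2868) = 0.09654×0.6617 = 0.06388 mol·L⁻¹.

0.0639 mol·L⁻¹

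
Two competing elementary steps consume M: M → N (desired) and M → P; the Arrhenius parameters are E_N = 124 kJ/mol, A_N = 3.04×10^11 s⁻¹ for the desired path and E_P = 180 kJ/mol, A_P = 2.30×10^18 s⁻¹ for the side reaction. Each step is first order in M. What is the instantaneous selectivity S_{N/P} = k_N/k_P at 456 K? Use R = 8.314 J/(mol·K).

k_N/k_P = (A_N/A_P)·exp[−(E_N−E_P)/(RT)] = (A_N/A_P)·exp[(E_P−E_N)/(RT)].
(E_P−E_N)/(RT) = (180−124)×10³/(8.314×456) = 56000/3791 = 14.77.
k_N/k_P = (3.04×10^11/2.30×10^18)·exp(14.77) = 1.322×10^-7 × 2.600×10^6 = 0.344.
Since E_N < E_P, lowering the temperature improves selectivity toward N.

0.344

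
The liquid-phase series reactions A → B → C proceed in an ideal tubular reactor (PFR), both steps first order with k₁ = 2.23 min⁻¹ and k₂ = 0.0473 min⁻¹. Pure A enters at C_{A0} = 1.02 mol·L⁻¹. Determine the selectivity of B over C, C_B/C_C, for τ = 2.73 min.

8.77

The intermediate concentration in a first-order A→B→C sequence is C_B = k₁C_{A0}(e^(−k₁τ) − e^(−k₂τ))/(k₂−k₁).
e^(−k₁τ) = e^(−2.23×2.73) = e^(−6.088) = 0.002270; e^(−k₂τ) = e^(−0.1291) = 0.8789.
C_B = 2.23×1.02/(0.0473−2.23) × (0.002270−0.8789) = (-1.042)×(-0.8766) = 0.9135 mol·L⁻¹.
C_A = C_{A0}e^(−k₁τ) = 0.002316 mol·L⁻¹, so C_C = C_{A0}−C_A−C_B = 0.1042 mol·L⁻¹; C_B/C_C = 8.77.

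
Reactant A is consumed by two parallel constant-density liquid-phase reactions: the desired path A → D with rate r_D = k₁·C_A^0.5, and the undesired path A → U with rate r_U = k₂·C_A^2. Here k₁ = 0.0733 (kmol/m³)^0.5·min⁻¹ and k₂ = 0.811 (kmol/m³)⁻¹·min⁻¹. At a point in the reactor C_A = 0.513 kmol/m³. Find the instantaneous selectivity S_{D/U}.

S_{D/U} = r_D/r_U = (k₁·C_A^0.5)/(k₂·C_A^2) = (k₁/k₂)·C_A^-1.5.
= (0.0733×0.5130^0.5) / (0.811×0.5130^2) = 0.05250/0.2134 = 0.246.
The undesired path is higher order in A, so low C_A (CSTR or dilute feed) favours D.

0.246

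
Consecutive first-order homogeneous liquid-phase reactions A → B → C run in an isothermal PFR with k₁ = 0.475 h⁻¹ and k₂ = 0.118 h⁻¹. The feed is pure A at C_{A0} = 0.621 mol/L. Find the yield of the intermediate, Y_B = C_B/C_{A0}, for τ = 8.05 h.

0.486

The intermediate concentration in a first-order A→B→C sequence is C_B = k₁C_{A0}(e^(−k₁τ) − e^(−k₂τ))/(k₂−k₁).
e^(−k₁τ) = e^(−0.475×8.05) = e^(−3.824) = 0.02185; e^(−k₂τ) = e^(−0.9499) = 0.3868.
C_B = 0.475×0.621/(0.118−0.475) × (0.02185−0.3868) = (-0.8263)×(-0.3649) = 0.3015 mol/L.
Y_B = C_B/C_{A0} = 0.3015/0.621 = 0.486.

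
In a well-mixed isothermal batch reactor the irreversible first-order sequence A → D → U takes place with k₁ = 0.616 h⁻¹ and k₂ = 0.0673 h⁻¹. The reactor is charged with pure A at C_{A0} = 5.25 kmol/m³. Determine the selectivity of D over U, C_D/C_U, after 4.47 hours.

Solving the coupled first-order balances gives C_D(t) = [k₁/(k₂−k₁)]·C_{A0}·(e^(−k₁t) − e^(−k₂t)).
e^(−k₁t) = e^(−0.616×4.47) = e^(−2.754) = 0.06370; e^(−k₂t) = e^(−0.3008) = 0.7402.
C_D = 0.616×5.25/(0.0673−0.616) × (0.06370−0.7402) = (-5.894)×(-0.6765) = 3.987 kmol/m³.
C_A = C_{A0}e^(−k₁t) = 0.3344 kmol/m³, so C_U = C_{A0}−C_A−C_D = 0.9283 kmol/m³; C_D/C_U = 4.30.

4.30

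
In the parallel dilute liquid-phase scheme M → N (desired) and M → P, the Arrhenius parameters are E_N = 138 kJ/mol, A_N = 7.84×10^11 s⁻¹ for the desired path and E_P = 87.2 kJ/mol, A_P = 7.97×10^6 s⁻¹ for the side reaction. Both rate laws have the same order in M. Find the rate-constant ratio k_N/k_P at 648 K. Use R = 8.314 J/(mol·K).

7.90

Since both paths have the same order in M, the concentration cancels and S_{N/P} = k_N/k_P = (A_N/A_P)·exp[(E_P−E_N)/(RT)].
(E_P−E_N)/(RT) = (87.2−138)×10³/(8.314×648) = -50800/5387 = -9.429.
k_N/k_P = (7.84×10^11/7.97×10^6)·exp(-9.429) = 98369 × 8.034×10^-5 = 7.90.
Since E_N > E_P, raising the temperature improves selectivity toward N.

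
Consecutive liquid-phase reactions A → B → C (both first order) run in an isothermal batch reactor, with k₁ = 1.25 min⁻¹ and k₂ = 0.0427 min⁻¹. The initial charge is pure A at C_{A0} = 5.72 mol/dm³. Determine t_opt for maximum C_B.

2.80 min

For first-order series the maximum of C_B occurs at t_opt = ln(k₂/k₁)/(k₂−k₁).
= ln(0.0427/1.25)/(0.0427−1.25) = ln(0.03416)/-1.207 = -3.377/-1.207 = 2.80 min.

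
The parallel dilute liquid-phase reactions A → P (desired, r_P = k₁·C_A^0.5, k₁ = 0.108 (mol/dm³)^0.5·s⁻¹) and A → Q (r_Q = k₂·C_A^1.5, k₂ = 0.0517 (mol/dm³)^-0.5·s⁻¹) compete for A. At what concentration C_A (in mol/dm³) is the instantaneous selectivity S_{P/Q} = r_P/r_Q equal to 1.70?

1.23 mol/dm³

S_{P/Q} = (k₁/k₂)·C_A⁻¹ ⇒ C_A = (S·k₂/k₁)^(-1).
= (1.70×0.0517/0.108)^(-1) = (0.8138)^(-1) = 1.23 mol/dm³.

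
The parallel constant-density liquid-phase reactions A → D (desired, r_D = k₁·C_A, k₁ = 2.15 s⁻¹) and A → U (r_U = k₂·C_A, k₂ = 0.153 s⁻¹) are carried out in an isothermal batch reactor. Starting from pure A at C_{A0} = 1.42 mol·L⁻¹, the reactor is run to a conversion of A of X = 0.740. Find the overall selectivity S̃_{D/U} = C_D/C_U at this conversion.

14.1

C_A = C_{A0}(1−X) = 0.3692 mol·L⁻¹.
Both paths are first order in A, so the instantaneous fraction to D is constant: dC_D/d(−C_A) = k₁/(k₁+k₂) = 0.9336.
C_D = 0.9336·(C_{A0}−C_A) = 0.9336×1.051 = 0.981 mol·L⁻¹.
C_U = (C_{A0}−C_A)−C_D = 0.06981 mol·L⁻¹; S̃_{D/U} = 0.9810/0.06981 = 14.1.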